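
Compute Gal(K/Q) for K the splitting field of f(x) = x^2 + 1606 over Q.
Gal(K/Q) = Z/2Z (cyclic of order 2)

x^2 + 1606 is irreducible over Q since -1606 is not a rational square. The splitting field Q(sqrt(-1606)) has degree 2 over Q, and its unique nontrivial automorphism is sqrt(-1606) ↦ -sqrt(-1606). Hence Gal(Q(sqrt(-1606))/Q) = Z/2Z.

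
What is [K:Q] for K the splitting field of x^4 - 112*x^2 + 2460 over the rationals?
[K:Q] = 4

f factors as (x^2 - 82)(x^2 - 30); the splitting field is K = Q(sqrt(82), sqrt(30)). Since 82, 30, and 2460 are all non-squares in Q, the three subfields Q(sqrt(82)), Q(sqrt(30)), Q(sqrt(2460)) are distinct degree-2 extensions, so [K:Q] = 4 (Klein four Galois group).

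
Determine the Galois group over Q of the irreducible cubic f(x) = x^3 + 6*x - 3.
Gal(K/Q) = S_3 (symmetric group of order 6)

Compute the discriminant of x^3 + (0)*x^2 + (6)*x + (-3): Δ = -1107. Since Δ is not a rational square, the Galois group is not contained in A_3; it must be the full S_3 (irreducibility of the cubic rules out anything smaller).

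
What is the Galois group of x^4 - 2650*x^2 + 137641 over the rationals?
Gal(K/Q) = Z/2Z (cyclic of order 2)

f factors as (x^2 - 53)(x^2 - 2597), so the splitting field is K = Q(sqrt(53), sqrt(2597)). The squarefree part of 53 is 53 and the squarefree part of 2597 is also 53, so sqrt(53) and sqrt(2597) are both rational multiples of sqrt(53). Hence Q(sqrt(53)) = Q(sqrt(2597)) = Q(sqrt(53)), and the splitting field collapses to a single degree-2 extension with Galois group Z/2Z.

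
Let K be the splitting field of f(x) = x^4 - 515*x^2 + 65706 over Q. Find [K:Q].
[K:Q] = 4

f factors as (x^2 - 282)(x^2 - 233); the splitting field is K = Q(sqrt(282), sqrt(233)). Since 282, 233, and 65706 are all non-squares in Q, the three subfields Q(sqrt(282)), Q(sqrt(233)), Q(sqrt(65706)) are distinct degree-2 extensions, so [K:Q] = 4 (Klein four Galois group).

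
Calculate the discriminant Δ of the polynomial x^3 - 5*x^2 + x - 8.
Δ = -4987

For x^3 + a x^2 + b x + c the discriminant is Δ = 18 a b c - 4 a^3 c + a^2 b^2 - 4 b^3 - 27 c^2.
Plug a = -5, b = 1, c = -8:
  18*(-5)*(1)*(-8) - 4*(-5)^3*(-8) + (-5)^2*(1)^2 - 4*(1)^3 - 27*(-8)^2
  = 720 + (-4000) + 25 + (-4) + (-1728)
  = -4987.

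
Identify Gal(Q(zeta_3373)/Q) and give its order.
|Gal(Q(zeta_3373)/Q)| = phi(3373) = 3372; group ≅ (Z/3373Z)^* ≅ Z/3372Z

The n-th cyclotomic polynomial Φ_3373(x) is the minimal polynomial of zeta_3373 over Q and has degree phi(3373) = 3372. So Q(zeta_3373) is a degree-3372 Galois extension with Galois group (Z/3373Z)^*. (Z/3373Z)^* is cyclic since 3373 is an odd prime power (or 4). Hence Gal(Q(zeta_3373)/Q) ≅ Z/3372Z.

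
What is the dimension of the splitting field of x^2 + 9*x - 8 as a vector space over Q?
[K:Q] = 2

The discriminant of x^2 + (9)*x + (-8) is b^2 - 4c = 81 - (-32) = 113. Since 113 is not a perfect square in Q, the polynomial is irreducible over Q. Its two roots generate a degree-2 extension, so [K:Q] = 2.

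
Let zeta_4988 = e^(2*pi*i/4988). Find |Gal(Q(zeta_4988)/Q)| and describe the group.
|Gal(Q(zeta_4988)/Q)| = phi(4988) = 2352; group ≅ (Z/4988Z)^* ≅ Z/2Z × Z/28Z × Z/42Z

The n-th cyclotomic polynomial Φ_4988(x) is the minimal polynomial of zeta_4988 over Q and has degree phi(4988) = 2352. So Q(zeta_4988) is a degree-2352 Galois extension with Galois group (Z/4988Z)^*. By CRT, (Z/4988Z)^* ≅ (Z/4Z)^* × (Z/29Z)^* × (Z/43Z)^*. Each prime-power unit group is (Z/4Z)^* ≅ Z/2Z; (Z/29Z)^* ≅ Z/28Z; (Z/43Z)^* ≅ Z/42Z. Hence Gal(Q(zeta_4988)/Q) ≅ Z/2Z × Z/28Z × Z/42Z.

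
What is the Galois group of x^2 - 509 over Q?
Gal(K/Q) = Z/2Z (cyclic of order 2)

x^2 - 509 is irreducible over Q since 509 is not a rational square. The splitting field Q(sqrt(509)) has degree 2 over Q, and its unique nontrivial automorphism is sqrt(509) ↦ -sqrt(509). Hence Gal(Q(sqrt(509))/Q) = Z/2Z.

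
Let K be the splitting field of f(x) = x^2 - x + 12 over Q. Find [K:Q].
[K:Q] = 2

The discriminant of x^2 + (-1)*x + (12) is b^2 - 4c = 1 - (48) = -47. Since -47 is not a perfect square in Q, the polynomial is irreducible over Q. Its two roots generate a degree-2 extension, so [K:Q] = 2.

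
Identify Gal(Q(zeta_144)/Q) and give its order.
|Gal(Q(zeta_144)/Q)| = phi(144) = 48; group ≅ (Z/144Z)^* ≅ Z/2Z × Z/4Z × Z/6Z

The n-th cyclotomic polynomial Φ_144(x) is the minimal polynomial of zeta_144 over Q and has degree phi(144) = 48. So Q(zeta_144) is a degree-48 Galois extension with Galois group (Z/144Z)^*. By CRT, (Z/144Z)^* ≅ (Z/16Z)^* × (Z/9Z)^*. Each prime-power unit group is (Z/16Z)^* ≅ Z/2Z × Z/4Z; (Z/9Z)^* ≅ Z/6Z. Hence Gal(Q(zeta_144)/Q) ≅ Z/2Z × Z/4Z × Z/6Z.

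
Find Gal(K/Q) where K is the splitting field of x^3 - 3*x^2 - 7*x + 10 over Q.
Gal(K/Q) = S_3 (symmetric group of order 6)

Compute the discriminant of x^3 + (-3)*x^2 + (-7)*x + (10): Δ = 3973. Since Δ is not a rational square, the Galois group is not contained in A_3; it must be the full S_3 (irreducibility of the cubic rules out anything smaller).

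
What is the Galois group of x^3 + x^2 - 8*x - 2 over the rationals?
Gal(K/Q) = S_3 (symmetric group of order 6)

Compute the discriminant of x^3 + (1)*x^2 + (-8)*x + (-2): Δ = 2300. Since Δ is not a rational square, the Galois group is not contained in A_3; it must be the full S_3 (irreducibility of the cubic rules out anything smaller).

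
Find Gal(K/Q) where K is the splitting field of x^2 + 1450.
Gal(K/Q) = Z/2Z (cyclic of order 2)

x^2 + 1450 is irreducible over Q since -1450 is not a rational square. The splitting field Q(sqrt(-1450)) has degree 2 over Q, and its unique nontrivial automorphism is sqrt(-1450) ↦ -sqrt(-1450). Hence Gal(Q(sqrt(-1450))/Q) = Z/2Z.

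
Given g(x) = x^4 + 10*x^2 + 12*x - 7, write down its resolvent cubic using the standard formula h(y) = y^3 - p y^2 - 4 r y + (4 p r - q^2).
h(y) = y^3 - 10*y^2 + 28*y - 424

Identify coefficients: p = 10, q = 12, r = -7.
Plug into h(y) = y^3 - p y^2 - 4 r y + (4 p r - q^2):
  h(y) = y^3 - (10) y^2 - 4*(-7) y + (4*(10)*(-7) - (12)^2)
       = y^3 + (-10) y^2 + (28) y + (-424).
Simplifying: h(y) = y^3 - 10*y^2 + 28*y - 424.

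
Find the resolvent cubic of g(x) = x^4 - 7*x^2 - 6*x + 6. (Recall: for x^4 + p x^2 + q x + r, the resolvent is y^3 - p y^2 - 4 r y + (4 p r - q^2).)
h(y) = y^3 + 7*y^2 - 24*y - 204

Identify coefficients: p = -7, q = -6, r = 6.
Plug into h(y) = y^3 - p y^2 - 4 r y + (4 p r - q^2):
  h(y) = y^3 - (-7) y^2 - 4*(6) y + (4*(-7)*(6) - (-6)^2)
       = y^3 + (7) y^2 + (-24) y + (-204).
Simplifying: h(y) = y^3 + 7*y^2 - 24*y - 204.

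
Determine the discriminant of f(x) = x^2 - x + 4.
Δ = -15

For a quadratic a x^2 + b x + c the discriminant is Δ = b^2 - 4ac = (-1)^2 - 4*(1)*(4) = 1 - (16) = -15.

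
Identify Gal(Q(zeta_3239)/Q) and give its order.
|Gal(Q(zeta_3239)/Q)| = phi(3239) = 3120; group ≅ (Z/3239Z)^* ≅ Z/40Z × Z/78Z

The n-th cyclotomic polynomial Φ_3239(x) is the minimal polynomial of zeta_3239 over Q and has degree phi(3239) = 3120. So Q(zeta_3239) is a degree-3120 Galois extension with Galois group (Z/3239Z)^*. By CRT, (Z/3239Z)^* ≅ (Z/41Z)^* × (Z/79Z)^*. Each prime-power unit group is (Z/41Z)^* ≅ Z/40Z; (Z/79Z)^* ≅ Z/78Z. Hence Gal(Q(zeta_3239)/Q) ≅ Z/40Z × Z/78Z.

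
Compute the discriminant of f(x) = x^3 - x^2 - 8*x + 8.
Δ = 1568

For x^3 + a x^2 + b x + c the discriminant is Δ = 18 a b c - 4 a^3 c + a^2 b^2 - 4 b^3 - 27 c^2.
Plug a = -1, b = -8, c = 8:
  18*(-1)*(-8)*(8) - 4*(-1)^3*(8) + (-1)^2*(-8)^2 - 4*(-8)^3 - 27*(8)^2
  = 1152 + (32) + 64 + (2048) + (-1728)
  = 1568.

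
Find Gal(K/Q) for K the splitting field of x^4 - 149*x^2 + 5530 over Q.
Gal(K/Q) = V_4 (Klein four-group, Z/2Z × Z/2Z)

f factors as (x^2 - 79)(x^2 - 70), so the splitting field is K = Q(sqrt(79), sqrt(70)). The elements 79, 70, 5530 are all non-squares in Q, so sqrt(79) and sqrt(70) generate independent quadratic extensions. Thus [K:Q] = 4 and Gal(K/Q) is generated by the two order-2 automorphisms sqrt(79) ↦ -sqrt(79) and sqrt(70) ↦ -sqrt(70), giving V_4.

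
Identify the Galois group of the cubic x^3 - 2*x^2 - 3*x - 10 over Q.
Gal(K/Q) = S_3 (symmetric group of order 6)

Compute the discriminant of x^3 + (-2)*x^2 + (-3)*x + (-10): Δ = -3956. Since Δ is not a rational square, the Galois group is not contained in A_3; it must be the full S_3 (irreducibility of the cubic rules out anything smaller).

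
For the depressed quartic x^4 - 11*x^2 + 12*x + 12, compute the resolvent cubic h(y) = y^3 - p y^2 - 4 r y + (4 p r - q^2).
h(y) = y^3 + 11*y^2 - 48*y - 672

Identify coefficients: p = -11, q = 12, r = 12.
Plug into h(y) = y^3 - p y^2 - 4 r y + (4 p r - q^2):
  h(y) = y^3 - (-11) y^2 - 4*(12) y + (4*(-11)*(12) - (12)^2)
       = y^3 + (11) y^2 + (-48) y + (-672).
Simplifying: h(y) = y^3 + 11*y^2 - 48*y - 672.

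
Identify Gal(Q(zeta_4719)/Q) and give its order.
|Gal(Q(zeta_4719)/Q)| = phi(4719) = 2640; group ≅ (Z/4719Z)^* ≅ Z/2Z × Z/12Z × Z/110Z

The n-th cyclotomic polynomial Φ_4719(x) is the minimal polynomial of zeta_4719 over Q and has degree phi(4719) = 2640. So Q(zeta_4719) is a degree-2640 Galois extension with Galois group (Z/4719Z)^*. By CRT, (Z/4719Z)^* ≅ (Z/3Z)^* × (Z/121Z)^* × (Z/13Z)^*. Each prime-power unit group is (Z/3Z)^* ≅ Z/2Z; (Z/121Z)^* ≅ Z/110Z; (Z/13Z)^* ≅ Z/12Z. Hence Gal(Q(zeta_4719)/Q) ≅ Z/2Z × Z/12Z × Z/110Z.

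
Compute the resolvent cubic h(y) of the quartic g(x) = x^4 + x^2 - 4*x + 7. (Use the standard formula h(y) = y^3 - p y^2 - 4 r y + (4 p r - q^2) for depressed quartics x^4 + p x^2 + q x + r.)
h(y) = y^3 - y^2 - 28*y + 12

Identify coefficients: p = 1, q = -4, r = 7.
Plug into h(y) = y^3 - p y^2 - 4 r y + (4 p r - q^2):
  h(y) = y^3 - (1) y^2 - 4*(7) y + (4*(1)*(7) - (-4)^2)
       = y^3 + (-1) y^2 + (-28) y + (12).
Simplifying: h(y) = y^3 - y^2 - 28*y + 12.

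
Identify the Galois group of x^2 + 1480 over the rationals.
Gal(K/Q) = Z/2Z (cyclic of order 2)

x^2 + 1480 is irreducible over Q since -1480 is not a rational square. The splitting field Q(sqrt(-1480)) has degree 2 over Q, and its unique nontrivial automorphism is sqrt(-1480) ↦ -sqrt(-1480). Hence Gal(Q(sqrt(-1480))/Q) = Z/2Z.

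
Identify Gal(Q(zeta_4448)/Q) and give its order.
|Gal(Q(zeta_4448)/Q)| = phi(4448) = 2208; group ≅ (Z/4448Z)^* ≅ Z/2Z × Z/8Z × Z/138Z

The n-th cyclotomic polynomial Φ_4448(x) is the minimal polynomial of zeta_4448 over Q and has degree phi(4448) = 2208. So Q(zeta_4448) is a degree-2208 Galois extension with Galois group (Z/4448Z)^*. By CRT, (Z/4448Z)^* ≅ (Z/32Z)^* × (Z/139Z)^*. Each prime-power unit group is (Z/32Z)^* ≅ Z/2Z × Z/8Z; (Z/139Z)^* ≅ Z/138Z. Hence Gal(Q(zeta_4448)/Q) ≅ Z/2Z × Z/8Z × Z/138Z.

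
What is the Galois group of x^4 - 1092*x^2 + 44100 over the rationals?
Gal(K/Q) = Z/2Z (cyclic of order 2)

f factors as (x^2 - 42)(x^2 - 1050), so the splitting field is K = Q(sqrt(42), sqrt(1050)). The squarefree part of 42 is 42 and the squarefree part of 1050 is also 42, so sqrt(42) and sqrt(1050) are both rational multiples of sqrt(42). Hence Q(sqrt(42)) = Q(sqrt(1050)) = Q(sqrt(42)), and the splitting field collapses to a single degree-2 extension with Galois group Z/2Z.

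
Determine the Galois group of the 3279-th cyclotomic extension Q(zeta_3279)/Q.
|Gal(Q(zeta_3279)/Q)| = phi(3279) = 2184; group ≅ (Z/3279Z)^* ≅ Z/2Z × Z/1092Z

The n-th cyclotomic polynomial Φ_3279(x) is the minimal polynomial of zeta_3279 over Q and has degree phi(3279) = 2184. So Q(zeta_3279) is a degree-2184 Galois extension with Galois group (Z/3279Z)^*. By CRT, (Z/3279Z)^* ≅ (Z/3Z)^* × (Z/1093Z)^*. Each prime-power unit group is (Z/3Z)^* ≅ Z/2Z; (Z/1093Z)^* ≅ Z/1092Z. Hence Gal(Q(zeta_3279)/Q) ≅ Z/2Z × Z/1092Z.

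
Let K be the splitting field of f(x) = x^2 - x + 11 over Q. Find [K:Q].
[K:Q] = 2

The discriminant of x^2 + (-1)*x + (11) is b^2 - 4c = 1 - (44) = -43. Since -43 is not a perfect square in Q, the polynomial is irreducible over Q. Its two roots generate a degree-2 extension, so [K:Q] = 2.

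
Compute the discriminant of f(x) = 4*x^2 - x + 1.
Δ = -15

For a quadratic a x^2 + b x + c the discriminant is Δ = b^2 - 4ac = (-1)^2 - 4*(4)*(1) = 1 - (16) = -15.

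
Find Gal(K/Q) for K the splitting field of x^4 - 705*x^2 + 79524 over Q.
Gal(K/Q) = Z/2Z (cyclic of order 2)

f factors as (x^2 - 564)(x^2 - 141), so the splitting field is K = Q(sqrt(564), sqrt(141)). The squarefree part of 564 is 141 and the squarefree part of 141 is also 141, so sqrt(564) and sqrt(141) are both rational multiples of sqrt(141). Hence Q(sqrt(564)) = Q(sqrt(141)) = Q(sqrt(141)), and the splitting field collapses to a single degree-2 extension with Galois group Z/2Z.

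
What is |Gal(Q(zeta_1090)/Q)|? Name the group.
|Gal(Q(zeta_1090)/Q)| = phi(1090) = 432; group ≅ (Z/1090Z)^* ≅ Z/4Z × Z/108Z

The n-th cyclotomic polynomial Φ_1090(x) is the minimal polynomial of zeta_1090 over Q and has degree phi(1090) = 432. So Q(zeta_1090) is a degree-432 Galois extension with Galois group (Z/1090Z)^*. By CRT, (Z/1090Z)^* ≅ (Z/2Z)^* × (Z/5Z)^* × (Z/109Z)^*. Each prime-power unit group is (Z/2Z)^* ≅ trivial group (order 1); (Z/5Z)^* ≅ Z/4Z; (Z/109Z)^* ≅ Z/108Z. Hence Gal(Q(zeta_1090)/Q) ≅ Z/4Z × Z/108Z.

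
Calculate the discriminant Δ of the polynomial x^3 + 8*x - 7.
Δ = -3371

For a depressed cubic x^3 + p x + q the discriminant is Δ = -4 p^3 - 27 q^2 = -4*(8)^3 - 27*(-7)^2 = -2048 - 1323 = -3371.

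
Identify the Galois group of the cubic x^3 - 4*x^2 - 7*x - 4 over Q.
Gal(K/Q) = S_3 (symmetric group of order 6)

Compute the discriminant of x^3 + (-4)*x^2 + (-7)*x + (-4): Δ = -1316. Since Δ is not a rational square, the Galois group is not contained in A_3; it must be the full S_3 (irreducibility of the cubic rules out anything smaller).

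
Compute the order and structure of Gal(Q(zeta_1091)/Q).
|Gal(Q(zeta_1091)/Q)| = phi(1091) = 1090; group ≅ (Z/1091Z)^* ≅ Z/1090Z

The n-th cyclotomic polynomial Φ_1091(x) is the minimal polynomial of zeta_1091 over Q and has degree phi(1091) = 1090. So Q(zeta_1091) is a degree-1090 Galois extension with Galois group (Z/1091Z)^*. (Z/1091Z)^* is cyclic since 1091 is an odd prime power (or 4). Hence Gal(Q(zeta_1091)/Q) ≅ Z/1090Z.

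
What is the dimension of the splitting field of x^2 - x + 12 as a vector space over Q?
[K:Q] = 2

The discriminant of x^2 + (-1)*x + (12) is b^2 - 4c = 1 - (48) = -47. Since -47 is not a perfect square in Q, the polynomial is irreducible over Q. Its two roots generate a degree-2 extension, so [K:Q] = 2.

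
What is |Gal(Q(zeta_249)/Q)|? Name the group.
|Gal(Q(zeta_249)/Q)| = phi(249) = 164; group ≅ (Z/249Z)^* ≅ Z/2Z × Z/82Z

The n-th cyclotomic polynomial Φ_249(x) is the minimal polynomial of zeta_249 over Q and has degree phi(249) = 164. So Q(zeta_249) is a degree-164 Galois extension with Galois group (Z/249Z)^*. By CRT, (Z/249Z)^* ≅ (Z/3Z)^* × (Z/83Z)^*. Each prime-power unit group is (Z/3Z)^* ≅ Z/2Z; (Z/83Z)^* ≅ Z/82Z. Hence Gal(Q(zeta_249)/Q) ≅ Z/2Z × Z/82Z.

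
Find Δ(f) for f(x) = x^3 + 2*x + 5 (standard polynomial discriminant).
Δ = -707

For a depressed cubic x^3 + p x + q the discriminant is Δ = -4 p^3 - 27 q^2 = -4*(2)^3 - 27*(5)^2 = -32 - 675 = -707.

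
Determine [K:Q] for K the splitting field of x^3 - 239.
[K:Q] = 6

x^3 - 239 has one real root r = 239^(1/3) and two complex roots r*zeta_3, r*zeta_3^2 where zeta_3 = e^(2*pi*i/3). The splitting field is Q(r, zeta_3). [Q(r):Q] = 3 and [Q(zeta_3):Q] = 2 with gcd = 1, so [Q(r, zeta_3):Q] = 3 * 2 = 6.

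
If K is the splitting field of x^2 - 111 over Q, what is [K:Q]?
[K:Q] = 2

The polynomial x^2 - 111 is irreducible over Q since 111 is not a perfect square. Its splitting field is Q(sqrt(111)), which has degree 2 over Q.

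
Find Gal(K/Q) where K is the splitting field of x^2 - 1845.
Gal(K/Q) = Z/2Z (cyclic of order 2)

x^2 - 1845 is irreducible over Q since 1845 is not a rational square. The splitting field Q(sqrt(1845)) has degree 2 over Q, and its unique nontrivial automorphism is sqrt(1845) ↦ -sqrt(1845). Hence Gal(Q(sqrt(1845))/Q) = Z/2Z.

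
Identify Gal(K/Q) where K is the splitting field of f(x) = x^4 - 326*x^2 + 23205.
Gal(K/Q) = V_4 (Klein four-group, Z/2Z × Z/2Z)

f factors as (x^2 - 221)(x^2 - 105), so the splitting field is K = Q(sqrt(221), sqrt(105)). The elements 221, 105, 23205 are all non-squares in Q, so sqrt(221) and sqrt(105) generate independent quadratic extensions. Thus [K:Q] = 4 and Gal(K/Q) is generated by the two order-2 automorphisms sqrt(221) ↦ -sqrt(221) and sqrt(105) ↦ -sqrt(105), giving V_4.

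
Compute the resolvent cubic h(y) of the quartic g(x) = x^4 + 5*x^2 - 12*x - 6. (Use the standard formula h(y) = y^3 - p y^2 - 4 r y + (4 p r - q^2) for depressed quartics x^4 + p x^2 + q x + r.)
h(y) = y^3 - 5*y^2 + 24*y - 264

Identify coefficients: p = 5, q = -12, r = -6.
Plug into h(y) = y^3 - p y^2 - 4 r y + (4 p r - q^2):
  h(y) = y^3 - (5) y^2 - 4*(-6) y + (4*(5)*(-6) - (-12)^2)
       = y^3 + (-5) y^2 + (24) y + (-264).
Simplifying: h(y) = y^3 - 5*y^2 + 24*y - 264.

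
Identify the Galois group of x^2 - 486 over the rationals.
Gal(K/Q) = Z/2Z (cyclic of order 2)

x^2 - 486 is irreducible over Q since 486 is not a rational square. The splitting field Q(sqrt(486)) has degree 2 over Q, and its unique nontrivial automorphism is sqrt(486) ↦ -sqrt(486). Hence Gal(Q(sqrt(486))/Q) = Z/2Z.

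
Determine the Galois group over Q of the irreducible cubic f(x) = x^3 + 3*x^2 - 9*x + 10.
Gal(K/Q) = S_3 (symmetric group of order 6)

Compute the discriminant of x^3 + (3)*x^2 + (-9)*x + (10): Δ = -4995. Since Δ is not a rational square, the Galois group is not contained in A_3; it must be the full S_3 (irreducibility of the cubic rules out anything smaller).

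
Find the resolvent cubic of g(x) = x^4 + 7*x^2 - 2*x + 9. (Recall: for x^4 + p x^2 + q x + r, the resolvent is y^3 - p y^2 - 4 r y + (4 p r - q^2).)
h(y) = y^3 - 7*y^2 - 36*y + 248

Identify coefficients: p = 7, q = -2, r = 9.
Plug into h(y) = y^3 - p y^2 - 4 r y + (4 p r - q^2):
  h(y) = y^3 - (7) y^2 - 4*(9) y + (4*(7)*(9) - (-2)^2)
       = y^3 + (-7) y^2 + (-36) y + (248).
Simplifying: h(y) = y^3 - 7*y^2 - 36*y + 248.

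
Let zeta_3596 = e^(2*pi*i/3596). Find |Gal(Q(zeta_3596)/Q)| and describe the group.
|Gal(Q(zeta_3596)/Q)| = phi(3596) = 1680; group ≅ (Z/3596Z)^* ≅ Z/2Z × Z/28Z × Z/30Z

The n-th cyclotomic polynomial Φ_3596(x) is the minimal polynomial of zeta_3596 over Q and has degree phi(3596) = 1680. So Q(zeta_3596) is a degree-1680 Galois extension with Galois group (Z/3596Z)^*. By CRT, (Z/3596Z)^* ≅ (Z/4Z)^* × (Z/29Z)^* × (Z/31Z)^*. Each prime-power unit group is (Z/4Z)^* ≅ Z/2Z; (Z/29Z)^* ≅ Z/28Z; (Z/31Z)^* ≅ Z/30Z. Hence Gal(Q(zeta_3596)/Q) ≅ Z/2Z × Z/28Z × Z/30Z.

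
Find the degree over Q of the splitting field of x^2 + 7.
[K:Q] = 2

The discriminant of x^2 + (0)*x + (7) is b^2 - 4c = 0 - (28) = -28. Since -28 is not a perfect square in Q, the polynomial is irreducible over Q. Its two roots generate a degree-2 extension, so [K:Q] = 2.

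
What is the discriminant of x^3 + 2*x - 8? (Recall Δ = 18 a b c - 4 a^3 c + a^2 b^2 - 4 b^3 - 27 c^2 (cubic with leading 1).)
Δ = -1760

For x^3 + a x^2 + b x + c the discriminant is Δ = 18 a b c - 4 a^3 c + a^2 b^2 - 4 b^3 - 27 c^2.
Plug a = 0, b = 2, c = -8:
  18*(0)*(2)*(-8) - 4*(0)^3*(-8) + (0)^2*(2)^2 - 4*(2)^3 - 27*(-8)^2
  = 0 + (0) + 0 + (-32) + (-1728)
  = -1760.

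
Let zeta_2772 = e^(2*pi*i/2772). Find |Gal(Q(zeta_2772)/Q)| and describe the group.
|Gal(Q(zeta_2772)/Q)| = phi(2772) = 720; group ≅ (Z/2772Z)^* ≅ Z/2Z × Z/6Z × Z/6Z × Z/10Z

The n-th cyclotomic polynomial Φ_2772(x) is the minimal polynomial of zeta_2772 over Q and has degree phi(2772) = 720. So Q(zeta_2772) is a degree-720 Galois extension with Galois group (Z/2772Z)^*. By CRT, (Z/2772Z)^* ≅ (Z/4Z)^* × (Z/9Z)^* × (Z/7Z)^* × (Z/11Z)^*. Each prime-power unit group is (Z/4Z)^* ≅ Z/2Z; (Z/9Z)^* ≅ Z/6Z; (Z/7Z)^* ≅ Z/6Z; (Z/11Z)^* ≅ Z/10Z. Hence Gal(Q(zeta_2772)/Q) ≅ Z/2Z × Z/6Z × Z/6Z × Z/10Z.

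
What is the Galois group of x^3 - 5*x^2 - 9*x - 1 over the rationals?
Gal(K/Q) = S_3 (symmetric group of order 6)

Compute the discriminant of x^3 + (-5)*x^2 + (-9)*x + (-1): Δ = 3604. Since Δ is not a rational square, the Galois group is not contained in A_3; it must be the full S_3 (irreducibility of the cubic rules out anything smaller).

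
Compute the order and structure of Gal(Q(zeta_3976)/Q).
|Gal(Q(zeta_3976)/Q)| = phi(3976) = 1680; group ≅ (Z/3976Z)^* ≅ Z/2Z × Z/2Z × Z/6Z × Z/70Z

The n-th cyclotomic polynomial Φ_3976(x) is the minimal polynomial of zeta_3976 over Q and has degree phi(3976) = 1680. So Q(zeta_3976) is a degree-1680 Galois extension with Galois group (Z/3976Z)^*. By CRT, (Z/3976Z)^* ≅ (Z/8Z)^* × (Z/7Z)^* × (Z/71Z)^*. Each prime-power unit group is (Z/8Z)^* ≅ Z/2Z × Z/2Z; (Z/7Z)^* ≅ Z/6Z; (Z/71Z)^* ≅ Z/70Z. Hence Gal(Q(zeta_3976)/Q) ≅ Z/2Z × Z/2Z × Z/6Z × Z/70Z.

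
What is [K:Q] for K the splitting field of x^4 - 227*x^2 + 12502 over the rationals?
[K:Q] = 4

f factors as (x^2 - 133)(x^2 - 94); the splitting field is K = Q(sqrt(133), sqrt(94)). Since 133, 94, and 12502 are all non-squares in Q, the three subfields Q(sqrt(133)), Q(sqrt(94)), Q(sqrt(12502)) are distinct degree-2 extensions, so [K:Q] = 4 (Klein four Galois group).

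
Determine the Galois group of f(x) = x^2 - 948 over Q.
Gal(K/Q) = Z/2Z (cyclic of order 2)

x^2 - 948 is irreducible over Q since 948 is not a rational square. The splitting field Q(sqrt(948)) has degree 2 over Q, and its unique nontrivial automorphism is sqrt(948) ↦ -sqrt(948). Hence Gal(Q(sqrt(948))/Q) = Z/2Z.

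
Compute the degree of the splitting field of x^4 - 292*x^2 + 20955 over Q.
[K:Q] = 4

f factors as (x^2 - 165)(x^2 - 127); the splitting field is K = Q(sqrt(165), sqrt(127)). Since 165, 127, and 20955 are all non-squares in Q, the three subfields Q(sqrt(165)), Q(sqrt(127)), Q(sqrt(20955)) are distinct degree-2 extensions, so [K:Q] = 4 (Klein four Galois group).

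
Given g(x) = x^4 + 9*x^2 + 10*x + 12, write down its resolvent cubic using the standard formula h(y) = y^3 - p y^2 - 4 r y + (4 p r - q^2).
h(y) = y^3 - 9*y^2 - 48*y + 332

Identify coefficients: p = 9, q = 10, r = 12.
Plug into h(y) = y^3 - p y^2 - 4 r y + (4 p r - q^2):
  h(y) = y^3 - (9) y^2 - 4*(12) y + (4*(9)*(12) - (10)^2)
       = y^3 + (-9) y^2 + (-48) y + (332).
Simplifying: h(y) = y^3 - 9*y^2 - 48*y + 332.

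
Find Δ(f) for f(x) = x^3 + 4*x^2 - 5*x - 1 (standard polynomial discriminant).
Δ = 1489

For x^3 + a x^2 + b x + c the discriminant is Δ = 18 a b c - 4 a^3 c + a^2 b^2 - 4 b^3 - 27 c^2.
Plug a = 4, b = -5, c = -1:
  18*(4)*(-5)*(-1) - 4*(4)^3*(-1) + (4)^2*(-5)^2 - 4*(-5)^3 - 27*(-1)^2
  = 360 + (256) + 400 + (500) + (-27)
  = 1489.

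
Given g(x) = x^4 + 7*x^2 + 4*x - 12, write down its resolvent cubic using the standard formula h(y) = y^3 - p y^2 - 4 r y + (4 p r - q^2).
h(y) = y^3 - 7*y^2 + 48*y - 352

Identify coefficients: p = 7, q = 4, r = -12.
Plug into h(y) = y^3 - p y^2 - 4 r y + (4 p r - q^2):
  h(y) = y^3 - (7) y^2 - 4*(-12) y + (4*(7)*(-12) - (4)^2)
       = y^3 + (-7) y^2 + (48) y + (-352).
Simplifying: h(y) = y^3 - 7*y^2 + 48*y - 352.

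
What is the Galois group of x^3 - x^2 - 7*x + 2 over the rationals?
Gal(K/Q) = S_3 (symmetric group of order 6)

Compute the discriminant of x^3 + (-1)*x^2 + (-7)*x + (2): Δ = 1573. Since Δ is not a rational square, the Galois group is not contained in A_3; it must be the full S_3 (irreducibility of the cubic rules out anything smaller).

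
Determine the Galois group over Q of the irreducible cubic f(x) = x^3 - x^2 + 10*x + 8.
Gal(K/Q) = S_3 (symmetric group of order 6)

Compute the discriminant of x^3 + (-1)*x^2 + (10)*x + (8): Δ = -7036. Since Δ is not a rational square, the Galois group is not contained in A_3; it must be the full S_3 (irreducibility of the cubic rules out anything smaller).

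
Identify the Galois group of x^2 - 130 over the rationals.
Gal(K/Q) = Z/2Z (cyclic of order 2)

x^2 - 130 is irreducible over Q since 130 is not a rational square. The splitting field Q(sqrt(130)) has degree 2 over Q, and its unique nontrivial automorphism is sqrt(130) ↦ -sqrt(130). Hence Gal(Q(sqrt(130))/Q) = Z/2Z.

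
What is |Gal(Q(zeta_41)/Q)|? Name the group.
|Gal(Q(zeta_41)/Q)| = phi(41) = 40; group ≅ (Z/41Z)^* ≅ Z/40Z

The n-th cyclotomic polynomial Φ_41(x) is the minimal polynomial of zeta_41 over Q and has degree phi(41) = 40. So Q(zeta_41) is a degree-40 Galois extension with Galois group (Z/41Z)^*. (Z/41Z)^* is cyclic since 41 is an odd prime power (or 4). Hence Gal(Q(zeta_41)/Q) ≅ Z/40Z.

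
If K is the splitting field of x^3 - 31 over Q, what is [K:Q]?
[K:Q] = 6

x^3 - 31 has one real root r = 31^(1/3) and two complex roots r*zeta_3, r*zeta_3^2 where zeta_3 = e^(2*pi*i/3). The splitting field is Q(r, zeta_3). [Q(r):Q] = 3 and [Q(zeta_3):Q] = 2 with gcd = 1, so [Q(r, zeta_3):Q] = 3 * 2 = 6.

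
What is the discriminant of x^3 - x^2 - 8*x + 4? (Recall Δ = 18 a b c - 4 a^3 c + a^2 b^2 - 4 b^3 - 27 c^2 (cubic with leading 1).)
Δ = 2272

For x^3 + a x^2 + b x + c the discriminant is Δ = 18 a b c - 4 a^3 c + a^2 b^2 - 4 b^3 - 27 c^2.
Plug a = -1, b = -8, c = 4:
  18*(-1)*(-8)*(4) - 4*(-1)^3*(4) + (-1)^2*(-8)^2 - 4*(-8)^3 - 27*(4)^2
  = 576 + (16) + 64 + (2048) + (-432)
  = 2272.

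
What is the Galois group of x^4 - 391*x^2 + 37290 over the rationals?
Gal(K/Q) = V_4 (Klein four-group, Z/2Z × Z/2Z)

f factors as (x^2 - 226)(x^2 - 165), so the splitting field is K = Q(sqrt(226), sqrt(165)). The elements 226, 165, 37290 are all non-squares in Q, so sqrt(226) and sqrt(165) generate independent quadratic extensions. Thus [K:Q] = 4 and Gal(K/Q) is generated by the two order-2 automorphisms sqrt(226) ↦ -sqrt(226) and sqrt(165) ↦ -sqrt(165), giving V_4.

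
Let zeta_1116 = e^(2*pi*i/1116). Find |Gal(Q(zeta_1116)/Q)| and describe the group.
|Gal(Q(zeta_1116)/Q)| = phi(1116) = 360; group ≅ (Z/1116Z)^* ≅ Z/2Z × Z/6Z × Z/30Z

The n-th cyclotomic polynomial Φ_1116(x) is the minimal polynomial of zeta_1116 over Q and has degree phi(1116) = 360. So Q(zeta_1116) is a degree-360 Galois extension with Galois group (Z/1116Z)^*. By CRT, (Z/1116Z)^* ≅ (Z/4Z)^* × (Z/9Z)^* × (Z/31Z)^*. Each prime-power unit group is (Z/4Z)^* ≅ Z/2Z; (Z/9Z)^* ≅ Z/6Z; (Z/31Z)^* ≅ Z/30Z. Hence Gal(Q(zeta_1116)/Q) ≅ Z/2Z × Z/6Z × Z/30Z.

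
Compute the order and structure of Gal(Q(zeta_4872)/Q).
|Gal(Q(zeta_4872)/Q)| = phi(4872) = 1344; group ≅ (Z/4872Z)^* ≅ Z/2Z × Z/2Z × Z/2Z × Z/6Z × Z/28Z

The n-th cyclotomic polynomial Φ_4872(x) is the minimal polynomial of zeta_4872 over Q and has degree phi(4872) = 1344. So Q(zeta_4872) is a degree-1344 Galois extension with Galois group (Z/4872Z)^*. By CRT, (Z/4872Z)^* ≅ (Z/8Z)^* × (Z/3Z)^* × (Z/7Z)^* × (Z/29Z)^*. Each prime-power unit group is (Z/8Z)^* ≅ Z/2Z × Z/2Z; (Z/3Z)^* ≅ Z/2Z; (Z/7Z)^* ≅ Z/6Z; (Z/29Z)^* ≅ Z/28Z. Hence Gal(Q(zeta_4872)/Q) ≅ Z/2Z × Z/2Z × Z/2Z × Z/6Z × Z/28Z.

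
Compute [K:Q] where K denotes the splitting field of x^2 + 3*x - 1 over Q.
[K:Q] = 2

The discriminant of x^2 + (3)*x + (-1) is b^2 - 4c = 9 - (-4) = 13. Since 13 is not a perfect square in Q, the polynomial is irreducible over Q. Its two roots generate a degree-2 extension, so [K:Q] = 2.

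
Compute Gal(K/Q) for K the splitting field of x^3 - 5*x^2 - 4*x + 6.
Gal(K/Q) = S_3 (symmetric group of order 6)

Compute the discriminant of x^3 + (-5)*x^2 + (-4)*x + (6): Δ = 4844. Since Δ is not a rational square, the Galois group is not contained in A_3; it must be the full S_3 (irreducibility of the cubic rules out anything smaller).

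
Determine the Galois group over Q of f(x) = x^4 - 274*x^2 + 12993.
Gal(K/Q) = V_4 (Klein four-group, Z/2Z × Z/2Z)

f factors as (x^2 - 213)(x^2 - 61), so the splitting field is K = Q(sqrt(213), sqrt(61)). The elements 213, 61, 12993 are all non-squares in Q, so sqrt(213) and sqrt(61) generate independent quadratic extensions. Thus [K:Q] = 4 and Gal(K/Q) is generated by the two order-2 automorphisms sqrt(213) ↦ -sqrt(213) and sqrt(61) ↦ -sqrt(61), giving V_4.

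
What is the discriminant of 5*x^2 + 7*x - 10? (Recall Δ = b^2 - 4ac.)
Δ = 249

For a quadratic a x^2 + b x + c the discriminant is Δ = b^2 - 4ac = (7)^2 - 4*(5)*(-10) = 49 - (-200) = 249.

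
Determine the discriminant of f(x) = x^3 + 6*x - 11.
Δ = -4131

For a depressed cubic x^3 + p x + q the discriminant is Δ = -4 p^3 - 27 q^2 = -4*(6)^3 - 27*(-11)^2 = -864 - 3267 = -4131.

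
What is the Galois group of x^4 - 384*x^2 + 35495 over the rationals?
Gal(K/Q) = V_4 (Klein four-group, Z/2Z × Z/2Z)

f factors as (x^2 - 229)(x^2 - 155), so the splitting field is K = Q(sqrt(229), sqrt(155)). The elements 229, 155, 35495 are all non-squares in Q, so sqrt(229) and sqrt(155) generate independent quadratic extensions. Thus [K:Q] = 4 and Gal(K/Q) is generated by the two order-2 automorphisms sqrt(229) ↦ -sqrt(229) and sqrt(155) ↦ -sqrt(155), giving V_4.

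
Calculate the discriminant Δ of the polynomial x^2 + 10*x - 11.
Δ = 144

For a quadratic a x^2 + b x + c the discriminant is Δ = b^2 - 4ac = (10)^2 - 4*(1)*(-11) = 100 - (-44) = 144.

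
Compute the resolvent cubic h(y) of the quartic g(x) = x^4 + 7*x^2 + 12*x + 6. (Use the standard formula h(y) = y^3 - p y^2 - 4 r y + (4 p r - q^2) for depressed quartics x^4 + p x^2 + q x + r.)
h(y) = y^3 - 7*y^2 - 24*y + 24

Identify coefficients: p = 7, q = 12, r = 6.
Plug into h(y) = y^3 - p y^2 - 4 r y + (4 p r - q^2):
  h(y) = y^3 - (7) y^2 - 4*(6) y + (4*(7)*(6) - (12)^2)
       = y^3 + (-7) y^2 + (-24) y + (24).
Simplifying: h(y) = y^3 - 7*y^2 - 24*y + 24.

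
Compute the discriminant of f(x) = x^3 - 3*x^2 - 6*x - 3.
Δ = -351

For x^3 + a x^2 + b x + c the discriminant is Δ = 18 a b c - 4 a^3 c + a^2 b^2 - 4 b^3 - 27 c^2.
Plug a = -3, b = -6, c = -3:
  18*(-3)*(-6)*(-3) - 4*(-3)^3*(-3) + (-3)^2*(-6)^2 - 4*(-6)^3 - 27*(-3)^2
  = -972 + (-324) + 324 + (864) + (-243)
  = -351.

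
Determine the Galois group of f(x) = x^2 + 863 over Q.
Gal(K/Q) = Z/2Z (cyclic of order 2)

x^2 + 863 is irreducible over Q since -863 is not a rational square. The splitting field Q(sqrt(-863)) has degree 2 over Q, and its unique nontrivial automorphism is sqrt(-863) ↦ -sqrt(-863). Hence Gal(Q(sqrt(-863))/Q) = Z/2Z.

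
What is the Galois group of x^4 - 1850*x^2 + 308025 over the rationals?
Gal(K/Q) = Z/2Z (cyclic of order 2)

f factors as (x^2 - 1665)(x^2 - 185), so the splitting field is K = Q(sqrt(1665), sqrt(185)). The squarefree part of 1665 is 185 and the squarefree part of 185 is also 185, so sqrt(1665) and sqrt(185) are both rational multiples of sqrt(185). Hence Q(sqrt(1665)) = Q(sqrt(185)) = Q(sqrt(185)), and the splitting field collapses to a single degree-2 extension with Galois group Z/2Z.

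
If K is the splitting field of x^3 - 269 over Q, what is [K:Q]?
[K:Q] = 6

x^3 - 269 has one real root r = 269^(1/3) and two complex roots r*zeta_3, r*zeta_3^2 where zeta_3 = e^(2*pi*i/3). The splitting field is Q(r, zeta_3). [Q(r):Q] = 3 and [Q(zeta_3):Q] = 2 with gcd = 1, so [Q(r, zeta_3):Q] = 3 * 2 = 6.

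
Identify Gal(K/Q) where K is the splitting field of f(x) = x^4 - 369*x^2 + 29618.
Gal(K/Q) = V_4 (Klein four-group, Z/2Z × Z/2Z)

f factors as (x^2 - 251)(x^2 - 118), so the splitting field is K = Q(sqrt(251), sqrt(118)). The elements 251, 118, 29618 are all non-squares in Q, so sqrt(251) and sqrt(118) generate independent quadratic extensions. Thus [K:Q] = 4 and Gal(K/Q) is generated by the two order-2 automorphisms sqrt(251) ↦ -sqrt(251) and sqrt(118) ↦ -sqrt(118), giving V_4.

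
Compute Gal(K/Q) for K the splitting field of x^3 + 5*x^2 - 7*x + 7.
Gal(K/Q) = S_3 (symmetric group of order 6)

Compute the discriminant of x^3 + (5)*x^2 + (-7)*x + (7): Δ = -6636. Since Δ is not a rational square, the Galois group is not contained in A_3; it must be the full S_3 (irreducibility of the cubic rules out anything smaller).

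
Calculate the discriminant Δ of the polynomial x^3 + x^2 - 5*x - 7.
Δ = -140

For x^3 + a x^2 + b x + c the discriminant is Δ = 18 a b c - 4 a^3 c + a^2 b^2 - 4 b^3 - 27 c^2.
Plug a = 1, b = -5, c = -7:
  18*(1)*(-5)*(-7) - 4*(1)^3*(-7) + (1)^2*(-5)^2 - 4*(-5)^3 - 27*(-7)^2
  = 630 + (28) + 25 + (500) + (-1323)
  = -140.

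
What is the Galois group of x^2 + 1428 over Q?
Gal(K/Q) = Z/2Z (cyclic of order 2)

x^2 + 1428 is irreducible over Q since -1428 is not a rational square. The splitting field Q(sqrt(-1428)) has degree 2 over Q, and its unique nontrivial automorphism is sqrt(-1428) ↦ -sqrt(-1428). Hence Gal(Q(sqrt(-1428))/Q) = Z/2Z.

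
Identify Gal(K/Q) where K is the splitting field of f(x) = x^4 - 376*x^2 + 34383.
Gal(K/Q) = V_4 (Klein four-group, Z/2Z × Z/2Z)

f factors as (x^2 - 219)(x^2 - 157), so the splitting field is K = Q(sqrt(219), sqrt(157)). The elements 219, 157, 34383 are all non-squares in Q, so sqrt(219) and sqrt(157) generate independent quadratic extensions. Thus [K:Q] = 4 and Gal(K/Q) is generated by the two order-2 automorphisms sqrt(219) ↦ -sqrt(219) and sqrt(157) ↦ -sqrt(157), giving V_4.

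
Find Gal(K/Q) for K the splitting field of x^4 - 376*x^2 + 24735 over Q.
Gal(K/Q) = V_4 (Klein four-group, Z/2Z × Z/2Z)

f factors as (x^2 - 291)(x^2 - 85), so the splitting field is K = Q(sqrt(291), sqrt(85)). The elements 291, 85, 24735 are all non-squares in Q, so sqrt(291) and sqrt(85) generate independent quadratic extensions. Thus [K:Q] = 4 and Gal(K/Q) is generated by the two order-2 automorphisms sqrt(291) ↦ -sqrt(291) and sqrt(85) ↦ -sqrt(85), giving V_4.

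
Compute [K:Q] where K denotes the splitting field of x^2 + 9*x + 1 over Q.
[K:Q] = 2

The discriminant of x^2 + (9)*x + (1) is b^2 - 4c = 81 - (4) = 77. Since 77 is not a perfect square in Q, the polynomial is irreducible over Q. Its two roots generate a degree-2 extension, so [K:Q] = 2.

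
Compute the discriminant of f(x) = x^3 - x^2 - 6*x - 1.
Δ = 761

For x^3 + a x^2 + b x + c the discriminant is Δ = 18 a b c - 4 a^3 c + a^2 b^2 - 4 b^3 - 27 c^2.
Plug a = -1, b = -6, c = -1:
  18*(-1)*(-6)*(-1) - 4*(-1)^3*(-1) + (-1)^2*(-6)^2 - 4*(-6)^3 - 27*(-1)^2
  = -108 + (-4) + 36 + (864) + (-27)
  = 761.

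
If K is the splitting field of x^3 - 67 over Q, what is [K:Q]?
[K:Q] = 6

x^3 - 67 has one real root r = 67^(1/3) and two complex roots r*zeta_3, r*zeta_3^2 where zeta_3 = e^(2*pi*i/3). The splitting field is Q(r, zeta_3). [Q(r):Q] = 3 and [Q(zeta_3):Q] = 2 with gcd = 1, so [Q(r, zeta_3):Q] = 3 * 2 = 6.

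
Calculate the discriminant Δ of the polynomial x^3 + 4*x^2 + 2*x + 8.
Δ = -2592

For x^3 + a x^2 + b x + c the discriminant is Δ = 18 a b c - 4 a^3 c + a^2 b^2 - 4 b^3 - 27 c^2.
Plug a = 4, b = 2, c = 8:
  18*(4)*(2)*(8) - 4*(4)^3*(8) + (4)^2*(2)^2 - 4*(2)^3 - 27*(8)^2
  = 1152 + (-2048) + 64 + (-32) + (-1728)
  = -2592.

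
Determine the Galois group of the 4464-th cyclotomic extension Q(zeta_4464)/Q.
|Gal(Q(zeta_4464)/Q)| = phi(4464) = 1440; group ≅ (Z/4464Z)^* ≅ Z/2Z × Z/4Z × Z/6Z × Z/30Z

The n-th cyclotomic polynomial Φ_4464(x) is the minimal polynomial of zeta_4464 over Q and has degree phi(4464) = 1440. So Q(zeta_4464) is a degree-1440 Galois extension with Galois group (Z/4464Z)^*. By CRT, (Z/4464Z)^* ≅ (Z/16Z)^* × (Z/9Z)^* × (Z/31Z)^*. Each prime-power unit group is (Z/16Z)^* ≅ Z/2Z × Z/4Z; (Z/9Z)^* ≅ Z/6Z; (Z/31Z)^* ≅ Z/30Z. Hence Gal(Q(zeta_4464)/Q) ≅ Z/2Z × Z/4Z × Z/6Z × Z/30Z.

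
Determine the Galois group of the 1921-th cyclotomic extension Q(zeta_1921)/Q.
|Gal(Q(zeta_1921)/Q)| = phi(1921) = 1792; group ≅ (Z/1921Z)^* ≅ Z/16Z × Z/112Z

The n-th cyclotomic polynomial Φ_1921(x) is the minimal polynomial of zeta_1921 over Q and has degree phi(1921) = 1792. So Q(zeta_1921) is a degree-1792 Galois extension with Galois group (Z/1921Z)^*. By CRT, (Z/1921Z)^* ≅ (Z/17Z)^* × (Z/113Z)^*. Each prime-power unit group is (Z/17Z)^* ≅ Z/16Z; (Z/113Z)^* ≅ Z/112Z. Hence Gal(Q(zeta_1921)/Q) ≅ Z/16Z × Z/112Z.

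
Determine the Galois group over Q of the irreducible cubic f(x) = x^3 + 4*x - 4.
Gal(K/Q) = S_3 (symmetric group of order 6)

Compute the discriminant of x^3 + (0)*x^2 + (4)*x + (-4): Δ = -688. Since Δ is not a rational square, the Galois group is not contained in A_3; it must be the full S_3 (irreducibility of the cubic rules out anything smaller).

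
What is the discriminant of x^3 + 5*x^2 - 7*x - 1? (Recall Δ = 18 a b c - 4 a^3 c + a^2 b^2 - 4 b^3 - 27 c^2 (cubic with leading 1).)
Δ = 3700

For x^3 + a x^2 + b x + c the discriminant is Δ = 18 a b c - 4 a^3 c + a^2 b^2 - 4 b^3 - 27 c^2.
Plug a = 5, b = -7, c = -1:
  18*(5)*(-7)*(-1) - 4*(5)^3*(-1) + (5)^2*(-7)^2 - 4*(-7)^3 - 27*(-1)^2
  = 630 + (500) + 1225 + (1372) + (-27)
  = 3700.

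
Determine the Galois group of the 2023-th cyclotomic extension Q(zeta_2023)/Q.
|Gal(Q(zeta_2023)/Q)| = phi(2023) = 1632; group ≅ (Z/2023Z)^* ≅ Z/6Z × Z/272Z

The n-th cyclotomic polynomial Φ_2023(x) is the minimal polynomial of zeta_2023 over Q and has degree phi(2023) = 1632. So Q(zeta_2023) is a degree-1632 Galois extension with Galois group (Z/2023Z)^*. By CRT, (Z/2023Z)^* ≅ (Z/7Z)^* × (Z/289Z)^*. Each prime-power unit group is (Z/7Z)^* ≅ Z/6Z; (Z/289Z)^* ≅ Z/272Z. Hence Gal(Q(zeta_2023)/Q) ≅ Z/6Z × Z/272Z.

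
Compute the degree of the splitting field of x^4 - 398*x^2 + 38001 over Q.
[K:Q] = 4

f factors as (x^2 - 159)(x^2 - 239); the splitting field is K = Q(sqrt(159), sqrt(239)). Since 159, 239, and 38001 are all non-squares in Q, the three subfields Q(sqrt(159)), Q(sqrt(239)), Q(sqrt(38001)) are distinct degree-2 extensions, so [K:Q] = 4 (Klein four Galois group).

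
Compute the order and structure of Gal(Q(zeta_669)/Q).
|Gal(Q(zeta_669)/Q)| = phi(669) = 444; group ≅ (Z/669Z)^* ≅ Z/2Z × Z/222Z

The n-th cyclotomic polynomial Φ_669(x) is the minimal polynomial of zeta_669 over Q and has degree phi(669) = 444. So Q(zeta_669) is a degree-444 Galois extension with Galois group (Z/669Z)^*. By CRT, (Z/669Z)^* ≅ (Z/3Z)^* × (Z/223Z)^*. Each prime-power unit group is (Z/3Z)^* ≅ Z/2Z; (Z/223Z)^* ≅ Z/222Z. Hence Gal(Q(zeta_669)/Q) ≅ Z/2Z × Z/222Z.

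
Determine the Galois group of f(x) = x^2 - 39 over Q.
Gal(K/Q) = Z/2Z (cyclic of order 2)

x^2 - 39 is irreducible over Q since 39 is not a rational square. The splitting field Q(sqrt(39)) has degree 2 over Q, and its unique nontrivial automorphism is sqrt(39) ↦ -sqrt(39). Hence Gal(Q(sqrt(39))/Q) = Z/2Z.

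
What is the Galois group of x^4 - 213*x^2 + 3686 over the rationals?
Gal(K/Q) = V_4 (Klein four-group, Z/2Z × Z/2Z)

f factors as (x^2 - 19)(x^2 - 194), so the splitting field is K = Q(sqrt(19), sqrt(194)). The elements 19, 194, 3686 are all non-squares in Q, so sqrt(19) and sqrt(194) generate independent quadratic extensions. Thus [K:Q] = 4 and Gal(K/Q) is generated by the two order-2 automorphisms sqrt(19) ↦ -sqrt(19) and sqrt(194) ↦ -sqrt(194), giving V_4.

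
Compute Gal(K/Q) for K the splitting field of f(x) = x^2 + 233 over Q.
Gal(K/Q) = Z/2Z (cyclic of order 2)

x^2 + 233 is irreducible over Q since -233 is not a rational square. The splitting field Q(sqrt(-233)) has degree 2 over Q, and its unique nontrivial automorphism is sqrt(-233) ↦ -sqrt(-233). Hence Gal(Q(sqrt(-233))/Q) = Z/2Z.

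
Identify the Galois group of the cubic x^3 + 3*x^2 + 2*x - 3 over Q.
Gal(K/Q) = S_3 (symmetric group of order 6)

Compute the discriminant of x^3 + (3)*x^2 + (2)*x + (-3): Δ = -239. Since Δ is not a rational square, the Galois group is not contained in A_3; it must be the full S_3 (irreducibility of the cubic rules out anything smaller).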